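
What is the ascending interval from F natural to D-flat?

minor sixth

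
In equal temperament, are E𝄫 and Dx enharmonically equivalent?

Two spellings are enharmonically equivalent only if they share a pitch class.
Here Ebb → 2, D## → 4; 2 ≠ 4, so they are not.

No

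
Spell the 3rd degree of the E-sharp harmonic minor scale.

Degree 3 takes the letter 2 steps above E, which is G.
In harmonic minor, degree 3 sits 3 semitones above the tonic. E# + 3 semitones is pitch class 8, spelled on G as G#.

G#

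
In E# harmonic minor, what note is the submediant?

C#

Degree 6 takes the letter 5 steps above E, which is C.
In harmonic minor, degree 6 sits 8 semitones above the tonic. E# + 8 semitones is pitch class 1, spelled on C as C#.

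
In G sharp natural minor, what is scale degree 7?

F#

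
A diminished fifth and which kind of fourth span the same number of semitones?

augmented

A diminished fifth spans 6 semitones.
A fourth spanning 6 semitones is augmented (the perfect fourth is 5).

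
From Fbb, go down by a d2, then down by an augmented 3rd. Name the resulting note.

Cbb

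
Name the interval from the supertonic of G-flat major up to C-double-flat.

diminished third

The supertonic of Gb major is Ab.
Ab up to Cbb: letters A→C make it a third; 2 semitones makes it diminished.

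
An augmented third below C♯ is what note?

C down a major third is Ab, so the target letter is A.
From C#, an augmented third is 5 semitones down: Ab.

Ab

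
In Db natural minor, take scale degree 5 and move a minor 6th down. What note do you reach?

C

Scale degree 5 of Db natural minor is Ab.
A minor sixth (8 semitones) below Ab lands on the letter C, giving C.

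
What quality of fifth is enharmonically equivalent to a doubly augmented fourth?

perfect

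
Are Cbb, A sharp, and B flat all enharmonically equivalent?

Yes

Cbb is pitch class 10; A# is pitch class 10; Bb is pitch class 10.
All spellings map to pitch class 10, so they are enharmonically equivalent.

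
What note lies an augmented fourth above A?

D#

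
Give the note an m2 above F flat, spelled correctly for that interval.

A second above F lands on the letter G.
A minor second spans 1 semitone, so Fb moves to pitch class 5. On the letter G that is Gbb.

Gbb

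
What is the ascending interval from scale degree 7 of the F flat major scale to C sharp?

augmented sixth

Scale degree 7 of Fb major is Eb.
Eb up to C#: letters E→C make it a sixth; 10 semitones makes it augmented.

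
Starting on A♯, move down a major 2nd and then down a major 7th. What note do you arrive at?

A

A major second down from A# is G# (letter G, 2 semitones down).
A major seventh down from G# is A (letter A, 11 semitones down).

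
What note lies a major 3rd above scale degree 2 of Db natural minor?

Scale degree 2 of Db natural minor is Eb.
A major third (4 semitones) above Eb lands on the letter G, giving G.

G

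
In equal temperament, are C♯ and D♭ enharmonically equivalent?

Yes

C# is pitch class 1; Db is pitch class 1.
All spellings map to pitch class 1, so they are enharmonically equivalent.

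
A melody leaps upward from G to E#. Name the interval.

Counting letters G–A–B–C–D–E gives a sixth.
G→E# = 10 semitones, 1 wider than the major sixth (9), so augmented.

augmented sixth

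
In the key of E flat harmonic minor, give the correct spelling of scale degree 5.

Bb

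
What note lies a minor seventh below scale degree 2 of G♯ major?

B#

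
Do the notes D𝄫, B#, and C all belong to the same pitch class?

Dbb = pitch class 0 and B# = pitch class 0 and C = pitch class 0 — the same pitch class, so they are enharmonic equivalents.

Yes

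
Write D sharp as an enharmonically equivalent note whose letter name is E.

D# is pitch class 3. The letter E alone is pitch class 4.
To reach pitch class 3 from E requires an offset of -1 semitone, i.e. flat: Eb.

Eb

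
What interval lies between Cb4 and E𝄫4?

minor third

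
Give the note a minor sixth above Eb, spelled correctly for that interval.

Cb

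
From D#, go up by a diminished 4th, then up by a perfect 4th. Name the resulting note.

C

A diminished fourth up from D# is G (letter G, 4 semitones up).
A perfect fourth up from G is C (letter C, 5 semitones up).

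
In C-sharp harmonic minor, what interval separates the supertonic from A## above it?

augmented fifth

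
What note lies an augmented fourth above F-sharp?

B#

A fourth above F lands on the letter B.
An augmented fourth spans 6 semitones, so F# moves to pitch class 0. On the letter B that is B#.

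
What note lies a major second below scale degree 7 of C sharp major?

A#

Scale degree 7 of C# major is B#.
A major second (2 semitones) below B# lands on the letter A, giving A#.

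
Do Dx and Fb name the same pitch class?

D## is pitch class 4; Fb is pitch class 4.
All spellings map to pitch class 4, so they are enharmonically equivalent.

Yes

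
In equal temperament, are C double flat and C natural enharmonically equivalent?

Cbb is pitch class 10; C is pitch class 0.
The pitch classes differ (10 vs. 0), so they are not enharmonic equivalents.

No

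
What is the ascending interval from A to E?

perfect fifth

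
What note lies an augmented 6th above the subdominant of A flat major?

B

The subdominant of Ab major is Db.
An augmented sixth (10 semitones) above Db lands on the letter B, giving B.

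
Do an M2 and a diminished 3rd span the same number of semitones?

A major second spans 2 semitones; a diminished third spans 2.
They are enharmonically equivalent.

Yes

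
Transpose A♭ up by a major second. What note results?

A up a major second is B, so the target letter is B.
From Ab, a major second is 2 semitones up: Bb.

Bb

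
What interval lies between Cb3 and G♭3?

The letter names run C→G, a span of 4 letter steps, so the interval is some kind of fifth.
Cb to Gb is 7 semitones. A perfect fifth is 7, so 7 makes it perfect.

perfect fifth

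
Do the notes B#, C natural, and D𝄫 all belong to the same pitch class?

Yes

B# is pitch class 0; C is pitch class 0; Dbb is pitch class 0.
All spellings map to pitch class 0, so they are enharmonically equivalent.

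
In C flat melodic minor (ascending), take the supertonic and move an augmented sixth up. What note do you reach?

B

The supertonic of Cb melodic minor (ascending) is Db.
An augmented sixth (10 semitones) above Db lands on the letter B, giving B.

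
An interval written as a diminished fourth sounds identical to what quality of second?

A diminished fourth spans 4 semitones.
A second spanning 4 semitones is doubly augmented (the major second is 2).

doubly augmented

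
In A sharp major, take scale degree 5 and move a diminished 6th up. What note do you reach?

C

Scale degree 5 of A# major is E#.
A diminished sixth (7 semitones) above E# lands on the letter C, giving C.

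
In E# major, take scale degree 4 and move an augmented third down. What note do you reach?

F

Scale degree 4 of E# major is A#.
An augmented third (5 semitones) below A# lands on the letter F, giving F.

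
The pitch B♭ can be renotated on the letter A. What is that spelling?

A#

Plain A sits 1 semitone below Bb, so on the letter A the same pitch needs a sharp: A#.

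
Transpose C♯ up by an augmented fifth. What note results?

C up a perfect fifth is G, so the target letter is G.
From C#, an augmented fifth is 8 semitones up: G##.

G##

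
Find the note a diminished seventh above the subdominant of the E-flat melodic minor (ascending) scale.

Gbb

The subdominant of Eb melodic minor (ascending) is Ab.
A diminished seventh (9 semitones) above Ab lands on the letter G, giving Gbb.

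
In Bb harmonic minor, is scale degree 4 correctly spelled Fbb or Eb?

Eb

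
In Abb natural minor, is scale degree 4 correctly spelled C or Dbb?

Dbb

Each scale degree takes a distinct letter name. Degree 4 of a scale on A must use the letter D.
Dbb and C are enharmonically the same pitch, but only Dbb uses the letter D, so it is the correct spelling here.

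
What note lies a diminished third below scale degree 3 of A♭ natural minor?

A

Scale degree 3 of Ab natural minor is Cb.
A diminished third (2 semitones) below Cb lands on the letter A, giving A.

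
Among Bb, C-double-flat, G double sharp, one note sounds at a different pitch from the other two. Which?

G##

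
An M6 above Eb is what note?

E up a major sixth is C#, so the target letter is C.
From Eb, a major sixth is 9 semitones up: C.

C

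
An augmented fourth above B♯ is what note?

E##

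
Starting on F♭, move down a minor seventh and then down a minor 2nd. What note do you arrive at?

F

A minor seventh down from Fb is Gb (letter G, 10 semitones down).
A minor second down from Gb is F (letter F, 1 semitone down).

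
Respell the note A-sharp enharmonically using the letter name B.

A# is pitch class 10. The letter B alone is pitch class 11.
To reach pitch class 10 from B requires an offset of -1 semitone, i.e. flat: Bb.

Bb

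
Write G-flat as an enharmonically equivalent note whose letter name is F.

Plain F sits 1 semitone below Gb, so on the letter F the same pitch needs a sharp: F#.

F#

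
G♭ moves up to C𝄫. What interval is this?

The letter names run G→C, a span of 3 letter steps, so the interval is some kind of fourth.
Gb to Cbb is 4 semitones. A perfect fourth is 5, so 4 makes it diminished.

diminished fourth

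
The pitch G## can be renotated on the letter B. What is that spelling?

Bbb

Plain B sits 2 semitones above G##, so on the letter B the same pitch needs a double flat: Bbb.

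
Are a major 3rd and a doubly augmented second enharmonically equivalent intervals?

Yes

A major third spans 4 semitones; a doubly augmented second spans 4.
They are enharmonically equivalent.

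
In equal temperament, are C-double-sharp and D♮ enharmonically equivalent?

Yes

C## = pitch class 2 and D = pitch class 2 — the same pitch class, so they are enharmonic equivalents.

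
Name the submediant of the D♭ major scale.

Bb

The Db major scale runs Db Eb F Gb Ab Bb C.
Degree 6 is Bb.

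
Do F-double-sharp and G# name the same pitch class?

No

F## is pitch class 7; G# is pitch class 8.
The pitch classes differ (7 vs. 8), so they are not enharmonic equivalents.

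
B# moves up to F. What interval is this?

The letter names run B→F, a span of 4 letter steps, so the interval is some kind of fifth.
B# to F is 5 semitones. A perfect fifth is 7, so 5 makes it doubly diminished.

doubly diminished fifth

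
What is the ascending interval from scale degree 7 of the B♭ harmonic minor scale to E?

perfect fifth

Scale degree 7 of Bb harmonic minor is A.
A up to E: letters A→E make it a fifth; 7 semitones makes it perfect.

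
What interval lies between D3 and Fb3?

diminished third

Counting letters D–E–F gives a third.
D→Fb = 2 semitones, 2 narrower than the major third (4), so diminished.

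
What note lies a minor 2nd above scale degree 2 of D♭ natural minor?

Scale degree 2 of Db natural minor is Eb.
A minor second (1 semitone) above Eb lands on the letter F, giving Fb.

Fb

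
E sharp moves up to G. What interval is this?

The letter names run E→G, a span of 2 letter steps, so the interval is some kind of third.
E# to G is 2 semitones. A major third is 4, so 2 makes it diminished.

diminished third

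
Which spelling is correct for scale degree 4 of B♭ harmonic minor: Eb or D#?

Each scale degree takes a distinct letter name. Degree 4 of a scale on B must use the letter E.
Eb and D# are enharmonically the same pitch, but only Eb uses the letter E, so it is the correct spelling here.

Eb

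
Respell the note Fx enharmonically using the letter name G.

G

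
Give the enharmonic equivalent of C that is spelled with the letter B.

Plain B sits 1 semitone below C, so on the letter B the same pitch needs a sharp: B#.

B#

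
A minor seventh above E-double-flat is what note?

Dbb

E up a major seventh is D#, so the target letter is D.
From Ebb, a minor seventh is 10 semitones up: Dbb.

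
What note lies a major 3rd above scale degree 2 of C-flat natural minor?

F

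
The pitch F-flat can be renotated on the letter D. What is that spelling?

Plain D sits 2 semitones below Fb, so on the letter D the same pitch needs a double sharp: D##.

D##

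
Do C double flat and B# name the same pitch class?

Cbb is pitch class 10; B# is pitch class 0.
The pitch classes differ (10 vs. 0), so they are not enharmonic equivalents.

No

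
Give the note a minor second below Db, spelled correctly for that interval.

D down a major second is C, so the target letter is C.
From Db, a minor second is 1 semitone down: C.

C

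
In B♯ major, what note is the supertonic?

The B# major scale runs B# C## D## E# F## G## A##.
Degree 2 is C##.

C##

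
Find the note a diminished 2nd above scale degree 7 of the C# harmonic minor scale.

Scale degree 7 of C# harmonic minor is B#.
A diminished second (0 semitones) above B# lands on the letter C, giving C.

C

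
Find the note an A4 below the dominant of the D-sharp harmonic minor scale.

E

The dominant of D# harmonic minor is A#.
An augmented fourth (6 semitones) below A# lands on the letter E, giving E.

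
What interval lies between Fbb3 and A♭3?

The letter names run F→A, a span of 2 letter steps, so the interval is some kind of third.
Fbb to Ab is 5 semitones. A major third is 4, so 5 makes it augmented.

augmented third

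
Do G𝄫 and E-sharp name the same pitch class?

Yes

Gbb = pitch class 5 and E# = pitch class 5 — the same pitch class, so they are enharmonic equivalents.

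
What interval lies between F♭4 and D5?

The letter names run F→D, a span of 5 letter steps, so the interval is some kind of sixth.
Fb to D is 10 semitones. A major sixth is 9, so 10 makes it augmented.

augmented sixth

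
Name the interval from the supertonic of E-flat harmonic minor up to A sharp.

The supertonic of Eb harmonic minor is F.
F up to A#: letters F→A make it a third; 5 semitones makes it augmented.

augmented third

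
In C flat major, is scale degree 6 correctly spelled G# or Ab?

Ab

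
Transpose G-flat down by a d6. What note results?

A sixth below G lands on the letter B.
A diminished sixth spans 7 semitones, so Gb moves to pitch class 11. On the letter B that is B.

B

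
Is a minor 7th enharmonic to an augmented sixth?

Yes

A minor seventh spans 10 semitones; an augmented sixth spans 10.
They are enharmonically equivalent.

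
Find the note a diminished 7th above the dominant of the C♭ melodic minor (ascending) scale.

Fbb

The dominant of Cb melodic minor (ascending) is Gb.
A diminished seventh (9 semitones) above Gb lands on the letter F, giving Fbb.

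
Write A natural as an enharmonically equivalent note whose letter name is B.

A is pitch class 9. The letter B alone is pitch class 11.
To reach pitch class 9 from B requires an offset of -2 semitones, i.e. double flat: Bbb.

Bbb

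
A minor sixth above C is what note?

C up a major sixth is A, so the target letter is A.
From C, a minor sixth is 8 semitones up: Ab.

Ab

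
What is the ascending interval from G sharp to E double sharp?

The letter names run G→E, a span of 5 letter steps, so the interval is some kind of sixth.
G# to E## is 10 semitones. A major sixth is 9, so 10 makes it augmented.

augmented sixth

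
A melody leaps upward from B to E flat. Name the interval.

Counting letters B–C–D–E gives a fourth.
B→Eb = 4 semitones, 1 narrower than the perfect fourth (5), so diminished.

diminished fourth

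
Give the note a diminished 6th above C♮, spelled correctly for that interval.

Abb

A sixth above C lands on the letter A.
A diminished sixth spans 7 semitones, so C moves to pitch class 7. On the letter A that is Abb.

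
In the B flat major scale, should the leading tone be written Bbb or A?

A

Each scale degree takes a distinct letter name. Degree 7 of a scale on B must use the letter A.
A and Bbb are enharmonically the same pitch, but only A uses the letter A, so it is the correct spelling here.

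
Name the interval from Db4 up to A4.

augmented fifth

The letter names run D→A, a span of 4 letter steps, so the interval is some kind of fifth.
Db to A is 8 semitones. A perfect fifth is 7, so 8 makes it augmented.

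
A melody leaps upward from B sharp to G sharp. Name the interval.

minor sixth

The letter names run B→G, a span of 5 letter steps, so the interval is some kind of sixth.
B# to G# is 8 semitones. A major sixth is 9, so 8 makes it minor.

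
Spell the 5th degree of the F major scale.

C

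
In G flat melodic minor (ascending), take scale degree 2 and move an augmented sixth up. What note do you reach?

Scale degree 2 of Gb melodic minor (ascending) is Ab.
An augmented sixth (10 semitones) above Ab lands on the letter F, giving F#.

F#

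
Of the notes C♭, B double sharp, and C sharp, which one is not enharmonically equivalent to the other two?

Cb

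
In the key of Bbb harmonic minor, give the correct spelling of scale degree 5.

Fb

Degree 5 takes the letter 4 steps above B, which is F.
In harmonic minor, degree 5 sits 7 semitones above the tonic. Bbb + 7 semitones is pitch class 4, spelled on F as Fb.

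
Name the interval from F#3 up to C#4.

Counting letters F–G–A–B–C gives a fifth.
F#→C# = 7 semitones, exactly the perfect fifth.

perfect fifth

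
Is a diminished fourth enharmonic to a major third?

Yes

A diminished fourth spans 4 semitones; a major third spans 4.
They are enharmonically equivalent.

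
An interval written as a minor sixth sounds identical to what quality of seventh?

doubly diminished

A minor sixth spans 8 semitones.
A seventh spanning 8 semitones is doubly diminished (the major seventh is 11).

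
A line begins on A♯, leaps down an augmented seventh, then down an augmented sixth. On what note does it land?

Dbb

An augmented seventh down from A# is Bb (letter B, 12 semitones down).
An augmented sixth down from Bb is Dbb (letter D, 10 semitones down).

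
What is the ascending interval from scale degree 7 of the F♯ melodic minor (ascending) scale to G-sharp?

Scale degree 7 of F# melodic minor (ascending) is E#.
E# up to G#: letters E→G make it a third; 3 semitones makes it minor.

minor third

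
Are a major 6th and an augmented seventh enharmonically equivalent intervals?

A major sixth spans 9 semitones; an augmented seventh spans 12.
The spans differ, so they are not enharmonic equivalents.

No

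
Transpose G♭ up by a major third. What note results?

A third above G lands on the letter B.
A major third spans 4 semitones, so Gb moves to pitch class 10. On the letter B that is Bb.

Bb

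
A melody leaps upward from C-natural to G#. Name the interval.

Counting letters C–D–E–F–G gives a fifth.
C→G# = 8 semitones, 1 wider than the perfect fifth (7), so augmented.

augmented fifth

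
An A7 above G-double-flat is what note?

A seventh above G lands on the letter F.
An augmented seventh spans 12 semitones, so Gbb moves to pitch class 5. On the letter F that is F.

F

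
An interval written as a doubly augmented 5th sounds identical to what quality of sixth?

major

A doubly augmented fifth spans 9 semitones.
A sixth spanning 9 semitones is major (the major sixth is 9).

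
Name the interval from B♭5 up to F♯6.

Counting letters B–C–D–E–F gives a fifth.
Bb→F# = 8 semitones, 1 wider than the perfect fifth (7), so augmented.

augmented fifth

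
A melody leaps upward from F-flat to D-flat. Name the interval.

Counting letters F–G–A–B–C–D gives a sixth.
Fb→Db = 9 semitones, exactly the major sixth.

major sixth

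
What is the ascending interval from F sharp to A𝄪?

augmented third

The letter names run F→A, a span of 2 letter steps, so the interval is some kind of third.
F# to A## is 5 semitones. A major third is 4, so 5 makes it augmented.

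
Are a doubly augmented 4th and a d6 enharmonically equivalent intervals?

A doubly augmented fourth spans 7 semitones; a diminished sixth spans 7.
They are enharmonically equivalent.

Yes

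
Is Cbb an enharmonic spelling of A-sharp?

Cbb = pitch class 10 and A# = pitch class 10 — the same pitch class, so they are enharmonic equivalents.

Yes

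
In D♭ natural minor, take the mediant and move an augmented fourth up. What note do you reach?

Bb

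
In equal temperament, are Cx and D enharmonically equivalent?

C## = pitch class 2 and D = pitch class 2 — the same pitch class, so they are enharmonic equivalents.

Yes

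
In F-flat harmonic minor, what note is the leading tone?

Eb

Degree 7 takes the letter 6 steps above F, which is E.
In harmonic minor, degree 7 sits 11 semitones above the tonic. Fb + 11 semitones is pitch class 3, spelled on E as Eb.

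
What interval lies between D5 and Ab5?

The letter names run D→A, a span of 4 letter steps, so the interval is some kind of fifth.
D to Ab is 6 semitones. A perfect fifth is 7, so 6 makes it diminished.

diminished fifth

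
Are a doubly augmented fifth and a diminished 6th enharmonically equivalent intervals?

No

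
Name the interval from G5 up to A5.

major second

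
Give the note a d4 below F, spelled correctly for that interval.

C#

A fourth below F lands on the letter C.
A diminished fourth spans 4 semitones, so F moves to pitch class 1. On the letter C that is C#.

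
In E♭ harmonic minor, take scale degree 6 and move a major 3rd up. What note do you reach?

Eb

Scale degree 6 of Eb harmonic minor is Cb.
A major third (4 semitones) above Cb lands on the letter E, giving Eb.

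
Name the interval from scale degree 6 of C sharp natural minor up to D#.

augmented fourth

Scale degree 6 of C# natural minor is A.
A up to D#: letters A→D make it a fourth; 6 semitones makes it augmented.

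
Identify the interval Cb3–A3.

augmented sixth

The letter names run C→A, a span of 5 letter steps, so the interval is some kind of sixth.
Cb to A is 10 semitones. A major sixth is 9, so 10 makes it augmented.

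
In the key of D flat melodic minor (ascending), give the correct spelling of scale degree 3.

Degree 3 takes the letter 2 steps above D, which is F.
In melodic minor (ascending), degree 3 sits 3 semitones above the tonic. Db + 3 semitones is pitch class 4, spelled on F as Fb.

Fb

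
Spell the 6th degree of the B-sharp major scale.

The B# major scale runs B# C## D## E# F## G## A##.
Degree 6 is G##.

G##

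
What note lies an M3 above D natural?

F#

A third above D lands on the letter F.
A major third spans 4 semitones, so D moves to pitch class 6. On the letter F that is F#.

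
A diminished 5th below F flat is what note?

Bb

F down a perfect fifth is Bb, so the target letter is B.
From Fb, a diminished fifth is 6 semitones down: Bb.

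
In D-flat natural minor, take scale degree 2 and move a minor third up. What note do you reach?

Gb

Scale degree 2 of Db natural minor is Eb.
A minor third (3 semitones) above Eb lands on the letter G, giving Gb.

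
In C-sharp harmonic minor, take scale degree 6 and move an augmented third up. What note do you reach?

Scale degree 6 of C# harmonic minor is A.
An augmented third (5 semitones) above A lands on the letter C, giving C##.

C##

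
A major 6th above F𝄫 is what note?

F up a major sixth is D, so the target letter is D.
From Fbb, a major sixth is 9 semitones up: Dbb.

Dbb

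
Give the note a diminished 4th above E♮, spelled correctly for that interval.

E up a perfect fourth is A, so the target letter is A.
From E, a diminished fourth is 4 semitones up: Ab.

Ab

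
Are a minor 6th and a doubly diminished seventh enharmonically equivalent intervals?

Yes

A minor sixth spans 8 semitones; a doubly diminished seventh spans 8.
They are enharmonically equivalent.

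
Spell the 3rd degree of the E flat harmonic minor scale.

Gb

Degree 3 takes the letter 2 steps above E, which is G.
In harmonic minor, degree 3 sits 3 semitones above the tonic. Eb + 3 semitones is pitch class 6, spelled on G as Gb.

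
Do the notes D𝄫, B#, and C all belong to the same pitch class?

Yes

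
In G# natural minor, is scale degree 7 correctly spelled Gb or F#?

F#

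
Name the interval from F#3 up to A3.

Counting letters F–G–A gives a third.
F#→A = 3 semitones, 1 narrower than the major third (4), so minor.

minor third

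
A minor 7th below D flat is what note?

A seventh below D lands on the letter E.
A minor seventh spans 10 semitones, so Db moves to pitch class 3. On the letter E that is Eb.

Eb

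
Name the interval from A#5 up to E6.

diminished fifth

The letter names run A→E, a span of 4 letter steps, so the interval is some kind of fifth.
A# to E is 6 semitones. A perfect fifth is 7, so 6 makes it diminished.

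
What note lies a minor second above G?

Ab

A second above G lands on the letter A.
A minor second spans 1 semitone, so G moves to pitch class 8. On the letter A that is Ab.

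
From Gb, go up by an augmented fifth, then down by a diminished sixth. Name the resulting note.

F##

An augmented fifth up from Gb is D (letter D, 8 semitones up).
A diminished sixth down from D is F## (letter F, 7 semitones down).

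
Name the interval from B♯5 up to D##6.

major third

The letter names run B→D, a span of 2 letter steps, so the interval is some kind of third.
B# to D## is 4 semitones. A major third is 4, so 4 makes it major.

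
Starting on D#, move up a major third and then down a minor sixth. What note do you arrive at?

A##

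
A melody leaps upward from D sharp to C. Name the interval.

diminished seventh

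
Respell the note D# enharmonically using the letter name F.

Fbb

Plain F sits 2 semitones above D#, so on the letter F the same pitch needs a double flat: Fbb.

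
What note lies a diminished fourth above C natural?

Fb

C up a perfect fourth is F, so the target letter is F.
From C, a diminished fourth is 4 semitones up: Fb.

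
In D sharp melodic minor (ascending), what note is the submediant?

B#

Degree 6 takes the letter 5 steps above D, which is B.
In melodic minor (ascending), degree 6 sits 9 semitones above the tonic. D# + 9 semitones is pitch class 0, spelled on B as B#.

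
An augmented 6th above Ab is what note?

F#

A sixth above A lands on the letter F.
An augmented sixth spans 10 semitones, so Ab moves to pitch class 6. On the letter F that is F#.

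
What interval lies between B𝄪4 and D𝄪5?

minor third

The letter names run B→D, a span of 2 letter steps, so the interval is some kind of third.
B## to D## is 3 semitones. A major third is 4, so 3 makes it minor.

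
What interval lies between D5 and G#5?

augmented fourth

Counting letters D–E–F–G gives a fourth.
D→G# = 6 semitones, 1 wider than the perfect fourth (5), so augmented.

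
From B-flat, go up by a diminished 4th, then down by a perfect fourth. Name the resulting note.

Bbb

A diminished fourth up from Bb is Ebb (letter E, 4 semitones up).
A perfect fourth down from Ebb is Bbb (letter B, 5 semitones down).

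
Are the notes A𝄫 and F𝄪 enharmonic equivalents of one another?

Abb = pitch class 7 and F## = pitch class 7 — the same pitch class, so they are enharmonic equivalents.

Yes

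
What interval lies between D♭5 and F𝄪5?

doubly augmented third

Counting letters D–E–F gives a third.
Db→F## = 6 semitones, 2 wider than the major third (4), so doubly augmented.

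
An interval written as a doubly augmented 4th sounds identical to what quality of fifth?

perfect

A doubly augmented fourth spans 7 semitones.
A fifth spanning 7 semitones is perfect (the perfect fifth is 7).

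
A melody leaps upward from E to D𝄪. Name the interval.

The letter names run E→D, a span of 6 letter steps, so the interval is some kind of seventh.
E to D## is 12 semitones. A major seventh is 11, so 12 makes it augmented.

augmented seventh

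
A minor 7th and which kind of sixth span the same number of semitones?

A minor seventh spans 10 semitones.
A sixth spanning 10 semitones is augmented (the major sixth is 9).

augmented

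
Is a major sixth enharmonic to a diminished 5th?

A major sixth spans 9 semitones; a diminished fifth spans 6.
The spans differ, so they are not enharmonic equivalents.

No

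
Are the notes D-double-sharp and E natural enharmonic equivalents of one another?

D## = pitch class 4 and E = pitch class 4 — the same pitch class, so they are enharmonic equivalents.

Yes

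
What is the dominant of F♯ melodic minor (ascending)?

C#

The F# melodic minor (ascending) scale runs F# G# A B C# D# E#.
Degree 5 is C#.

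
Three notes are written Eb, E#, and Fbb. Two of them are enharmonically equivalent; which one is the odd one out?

E#

In 12-tone equal temperament, enharmonic equivalents share a pitch class. Eb is pitch class 3; E# is pitch class 5; Fbb is pitch class 3.
Eb and Fbb share pitch class 3, while E# is pitch class 5.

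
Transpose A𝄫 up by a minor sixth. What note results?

Fbb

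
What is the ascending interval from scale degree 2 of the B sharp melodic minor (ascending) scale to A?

Scale degree 2 of B# melodic minor (ascending) is C##.
C## up to A: letters C→A make it a sixth; 7 semitones makes it diminished.

diminished sixth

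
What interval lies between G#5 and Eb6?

The letter names run G→E, a span of 5 letter steps, so the interval is some kind of sixth.
G# to Eb is 7 semitones. A major sixth is 9, so 7 makes it diminished.

diminished sixth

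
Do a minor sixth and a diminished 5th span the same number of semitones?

No

A minor sixth spans 8 semitones; a diminished fifth spans 6.
The spans differ, so they are not enharmonic equivalents.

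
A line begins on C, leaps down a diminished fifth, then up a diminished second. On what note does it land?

A diminished fifth down from C is F# (letter F, 6 semitones down).
A diminished second up from F# is Gb (letter G, 0 semitones up).

Gb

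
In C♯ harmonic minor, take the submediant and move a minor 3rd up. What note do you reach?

C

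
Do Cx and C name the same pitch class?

No

Two spellings are enharmonically equivalent only if they share a pitch class.
Here C## → 2, C → 0; 0 ≠ 2, so they are not.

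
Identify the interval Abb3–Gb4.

The letter names run A→G, a span of 6 letter steps, so the interval is some kind of seventh.
Abb to Gb is 11 semitones. A major seventh is 11, so 11 makes it major.

major seventh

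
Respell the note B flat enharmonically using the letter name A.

A#

Bb is pitch class 10. The letter A alone is pitch class 9.
To reach pitch class 10 from A requires an offset of +1 semitone, i.e. sharp: A#.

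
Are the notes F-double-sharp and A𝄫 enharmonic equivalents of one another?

F## = pitch class 7 and Abb = pitch class 7 — the same pitch class, so they are enharmonic equivalents.

Yes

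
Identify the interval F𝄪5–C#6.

The letter names run F→C, a span of 4 letter steps, so the interval is some kind of fifth.
F## to C# is 6 semitones. A perfect fifth is 7, so 6 makes it diminished.

diminished fifth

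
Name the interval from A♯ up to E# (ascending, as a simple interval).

perfect fifth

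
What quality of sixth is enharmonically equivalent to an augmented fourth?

doubly diminished

An augmented fourth spans 6 semitones.
A sixth spanning 6 semitones is doubly diminished (the major sixth is 9).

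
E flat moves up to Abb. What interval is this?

The letter names run E→A, a span of 3 letter steps, so the interval is some kind of fourth.
Eb to Abb is 4 semitones. A perfect fourth is 5, so 4 makes it diminished.

diminished fourth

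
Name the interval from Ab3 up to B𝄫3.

minor second

The letter names run A→B, a span of 1 letter step, so the interval is some kind of second.
Ab to Bbb is 1 semitone. A major second is 2, so 1 makes it minor.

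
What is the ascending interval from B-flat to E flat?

perfect fourth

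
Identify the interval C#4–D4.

minor second

The letter names run C→D, a span of 1 letter step, so the interval is some kind of second.
C# to D is 1 semitone. A major second is 2, so 1 makes it minor.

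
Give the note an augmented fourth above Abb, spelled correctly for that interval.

A up a perfect fourth is D, so the target letter is D.
From Abb, an augmented fourth is 6 semitones up: Db.

Db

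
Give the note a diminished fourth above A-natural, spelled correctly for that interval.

Db

A fourth above A lands on the letter D.
A diminished fourth spans 4 semitones, so A moves to pitch class 1. On the letter D that is Db.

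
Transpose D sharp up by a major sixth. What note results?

B#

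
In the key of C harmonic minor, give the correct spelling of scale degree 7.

B

The C harmonic minor scale runs C D Eb F G Ab B.
Degree 7 is B.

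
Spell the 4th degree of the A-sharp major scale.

D#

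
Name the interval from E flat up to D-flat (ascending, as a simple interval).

minor seventh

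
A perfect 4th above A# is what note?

A up a perfect fourth is D, so the target letter is D.
From A#, a perfect fourth is 5 semitones up: D#.

D#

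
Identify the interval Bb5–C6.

major second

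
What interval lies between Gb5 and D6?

augmented fifth

The letter names run G→D, a span of 4 letter steps, so the interval is some kind of fifth.
Gb to D is 8 semitones. A perfect fifth is 7, so 8 makes it augmented.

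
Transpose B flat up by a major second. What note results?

B up a major second is C#, so the target letter is C.
From Bb, a major second is 2 semitones up: C.

C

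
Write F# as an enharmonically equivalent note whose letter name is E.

F# is pitch class 6. The letter E alone is pitch class 4.
To reach pitch class 6 from E requires an offset of +2 semitones, i.e. double sharp: E##.

E##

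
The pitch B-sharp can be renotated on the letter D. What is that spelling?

Dbb

B# is pitch class 0. The letter D alone is pitch class 2.
To reach pitch class 0 from D requires an offset of -2 semitones, i.e. double flat: Dbb.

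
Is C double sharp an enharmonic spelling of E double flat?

Yes

C## is pitch class 2; Ebb is pitch class 2.
All spellings map to pitch class 2, so they are enharmonically equivalent.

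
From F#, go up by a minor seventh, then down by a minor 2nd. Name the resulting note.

D#

A minor seventh up from F# is E (letter E, 10 semitones up).
A minor second down from E is D# (letter D, 1 semitone down).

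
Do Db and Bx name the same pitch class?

Db = pitch class 1 and B## = pitch class 1 — the same pitch class, so they are enharmonic equivalents.

Yes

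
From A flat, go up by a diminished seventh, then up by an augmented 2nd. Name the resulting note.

A diminished seventh up from Ab is Gbb (letter G, 9 semitones up).
An augmented second up from Gbb is Ab (letter A, 3 semitones up).

Ab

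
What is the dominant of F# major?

C#

Degree 5 takes the letter 4 steps above F, which is C.
In major, degree 5 sits 7 semitones above the tonic. F# + 7 semitones is pitch class 1, spelled on C as C#.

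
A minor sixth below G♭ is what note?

A sixth below G lands on the letter B.
A minor sixth spans 8 semitones, so Gb moves to pitch class 10. On the letter B that is Bb.

Bb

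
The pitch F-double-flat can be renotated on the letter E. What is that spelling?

Eb

Plain E sits 1 semitone above Fbb, so on the letter E the same pitch needs a flat: Eb.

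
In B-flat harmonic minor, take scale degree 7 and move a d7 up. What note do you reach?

Scale degree 7 of Bb harmonic minor is A.
A diminished seventh (9 semitones) above A lands on the letter G, giving Gb.

Gb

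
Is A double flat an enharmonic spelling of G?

Abb is pitch class 7; G is pitch class 7.
All spellings map to pitch class 7, so they are enharmonically equivalent.

Yes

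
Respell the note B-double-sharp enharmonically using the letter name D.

Db

Plain D sits 1 semitone above B##, so on the letter D the same pitch needs a flat: Db.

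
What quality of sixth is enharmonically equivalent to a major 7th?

A major seventh spans 11 semitones.
A sixth spanning 11 semitones is doubly augmented (the major sixth is 9).

doubly augmented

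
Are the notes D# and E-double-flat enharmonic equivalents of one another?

D# is pitch class 3; Ebb is pitch class 2.
The pitch classes differ (3 vs. 2), so they are not enharmonic equivalents.

No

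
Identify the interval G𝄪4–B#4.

minor third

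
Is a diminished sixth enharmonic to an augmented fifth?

No

A diminished sixth spans 7 semitones; an augmented fifth spans 8.
The spans differ, so they are not enharmonic equivalents.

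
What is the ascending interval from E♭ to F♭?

minor second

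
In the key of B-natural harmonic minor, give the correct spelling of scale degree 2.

C#

Degree 2 takes the letter 1 step above B, which is C.
In harmonic minor, degree 2 sits 2 semitones above the tonic. B + 2 semitones is pitch class 1, spelled on C as C#.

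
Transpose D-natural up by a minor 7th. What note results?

C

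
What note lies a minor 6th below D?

F#

D down a major sixth is F, so the target letter is F.
From D, a minor sixth is 8 semitones down: F#.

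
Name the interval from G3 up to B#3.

augmented third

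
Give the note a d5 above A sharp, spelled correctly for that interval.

E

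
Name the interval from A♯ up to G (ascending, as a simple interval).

Counting letters A–B–C–D–E–F–G gives a seventh.
A#→G = 9 semitones, 2 narrower than the major seventh (11), so diminished.

diminished seventh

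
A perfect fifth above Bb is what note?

F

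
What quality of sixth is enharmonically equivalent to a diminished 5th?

A diminished fifth spans 6 semitones.
A sixth spanning 6 semitones is doubly diminished (the major sixth is 9).

doubly diminished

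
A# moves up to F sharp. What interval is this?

The letter names run A→F, a span of 5 letter steps, so the interval is some kind of sixth.
A# to F# is 8 semitones. A major sixth is 9, so 8 makes it minor.

minor sixth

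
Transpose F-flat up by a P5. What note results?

A fifth above F lands on the letter C.
A perfect fifth spans 7 semitones, so Fb moves to pitch class 11. On the letter C that is Cb.

Cb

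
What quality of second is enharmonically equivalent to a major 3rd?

doubly augmented

A major third spans 4 semitones.
A second spanning 4 semitones is doubly augmented (the major second is 2).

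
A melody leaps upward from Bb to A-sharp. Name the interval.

augmented seventh

Counting letters B–C–D–E–F–G–A gives a seventh.
Bb→A# = 12 semitones, 1 wider than the major seventh (11), so augmented.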